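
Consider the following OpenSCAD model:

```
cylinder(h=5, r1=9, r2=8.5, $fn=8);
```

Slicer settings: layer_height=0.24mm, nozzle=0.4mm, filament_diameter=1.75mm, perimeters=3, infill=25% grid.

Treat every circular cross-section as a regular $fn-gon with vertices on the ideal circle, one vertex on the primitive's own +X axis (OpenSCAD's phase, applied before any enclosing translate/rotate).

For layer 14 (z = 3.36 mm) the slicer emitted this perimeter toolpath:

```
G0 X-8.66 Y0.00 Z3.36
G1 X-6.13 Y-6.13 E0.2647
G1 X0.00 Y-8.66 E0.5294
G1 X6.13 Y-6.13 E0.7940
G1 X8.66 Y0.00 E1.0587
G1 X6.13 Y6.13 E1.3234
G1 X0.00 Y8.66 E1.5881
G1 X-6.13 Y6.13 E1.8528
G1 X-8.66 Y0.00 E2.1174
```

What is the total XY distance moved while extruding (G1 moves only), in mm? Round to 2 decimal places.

Sum the Euclidean lengths of each G1 segment: total = 53.05 mm.

53.05 mm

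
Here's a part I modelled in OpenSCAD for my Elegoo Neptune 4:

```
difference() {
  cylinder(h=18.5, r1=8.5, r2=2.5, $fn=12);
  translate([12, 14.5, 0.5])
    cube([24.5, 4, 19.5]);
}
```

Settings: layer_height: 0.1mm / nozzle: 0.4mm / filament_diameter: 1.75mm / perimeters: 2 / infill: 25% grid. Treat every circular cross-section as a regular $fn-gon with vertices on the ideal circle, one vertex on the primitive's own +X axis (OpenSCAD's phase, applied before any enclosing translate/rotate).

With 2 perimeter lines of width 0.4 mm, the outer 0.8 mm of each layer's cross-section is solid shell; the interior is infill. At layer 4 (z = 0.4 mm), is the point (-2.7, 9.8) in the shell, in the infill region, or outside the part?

outside

At z = 0.4 mm: the cone contributes a regular 12-gon of circumradius 8.370 (interpolated between r1=8.5 and r2=2.5 at t=0.022); the cube at (12, 14.5) does not reach this height (z outside [0.5, 20]); Subtracting the remaining from the first: none of the subtracted shapes is present at this height, so the cone is unchanged — 1 connected region. Overall, the cross-section is a single solid region. The nearest boundary edge runs (0.00, 8.37)→(-4.19, 7.25); distance from the point to it = 2.08 mm. The point is not inside any of the regions above, so it lies outside the cross-section (2.08 mm from the nearest boundary).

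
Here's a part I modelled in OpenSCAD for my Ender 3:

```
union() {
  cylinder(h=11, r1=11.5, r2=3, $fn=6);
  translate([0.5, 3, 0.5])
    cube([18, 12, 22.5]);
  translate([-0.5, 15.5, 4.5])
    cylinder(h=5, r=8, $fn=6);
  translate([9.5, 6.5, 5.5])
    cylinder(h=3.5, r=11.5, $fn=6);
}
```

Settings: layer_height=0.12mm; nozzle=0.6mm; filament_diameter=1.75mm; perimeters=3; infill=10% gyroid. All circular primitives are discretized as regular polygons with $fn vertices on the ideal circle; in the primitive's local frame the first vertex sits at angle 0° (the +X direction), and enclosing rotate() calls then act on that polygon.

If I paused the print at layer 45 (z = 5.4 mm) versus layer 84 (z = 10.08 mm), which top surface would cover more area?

Layer 45 (z = 5.4): the cone contributes a regular 6-gon of circumradius 7.327 (interpolated between r1=11.5 and r2=3 at t=0.491) (area = (6/2)·7.327²·sin(360°/6) = 139.49 mm²); the cube at (0.5, 3) (footprint 18×12) is included at this height (area 216.00 mm²); the r=8 cylinder at (-0.5, 15.5) contributes a regular 6-gon of circumradius 8 (area = (6/2)·8.000²·sin(360°/6) = 166.28 mm²); the cylinder at (9.5, 6.5) is absent (z outside [5.5, 9]); Merging all regions: the regions partially overlap — summed areas 521.76 mm² minus the doubly-counted overlap 45.03 mm² gives 476.74 mm² — area = 476.74 mm². So its area = 476.74 mm². Layer 84 (z = 10.08): the cone contributes a regular 6-gon of circumradius 3.711 (interpolated between r1=11.5 and r2=3 at t=0.916) (area = (6/2)·3.711²·sin(360°/6) = 35.78 mm²); the 18×12 cube at (0.5, 3) contributes its full rectangle (area 216.00 mm²); the cylinder at (-0.5, 15.5) is absent (z outside [4.5, 9.5]); the cylinder at (9.5, 6.5) is not intersected at this z (z outside [5.5, 9]); Taking the union: the regions partially overlap — summed areas 251.78 mm² minus the doubly-counted overlap 0.30 mm² gives 251.47 mm² — area = 251.47 mm². So its area = 251.47 mm². Layer 45 is larger (476.74 vs 251.47 mm²).

layer 45 (z = 5.4 mm)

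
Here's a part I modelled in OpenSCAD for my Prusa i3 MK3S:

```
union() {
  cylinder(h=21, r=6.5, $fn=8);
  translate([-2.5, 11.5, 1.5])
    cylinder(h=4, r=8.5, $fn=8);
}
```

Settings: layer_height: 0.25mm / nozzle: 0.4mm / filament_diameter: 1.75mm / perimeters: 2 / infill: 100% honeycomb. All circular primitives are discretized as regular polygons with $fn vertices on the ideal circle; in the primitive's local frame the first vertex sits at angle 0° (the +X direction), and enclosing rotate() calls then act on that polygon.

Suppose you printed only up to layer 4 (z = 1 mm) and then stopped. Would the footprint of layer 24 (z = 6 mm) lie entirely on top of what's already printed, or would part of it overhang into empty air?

Compare the two slices. At z = 1: the cylinder: section is a regular 8-gon, circumradius r=6.5 (area = (8/2)·6.500²·sin(360°/8) = 119.50 mm²); the cylinder at (-2.5, 11.5) is not intersected at this z (z outside [1.5, 5.5]); Combining (union): only the r=6.5 cylinder is present, so the union is just that shape — area = 119.50 mm². At z = 6: the r=6.5 cylinder gives a regular 8-gon of circumradius 6.5 (constant along its height) (area = (8/2)·6.500²·sin(360°/8) = 119.50 mm²); the cylinder at (-2.5, 11.5) does not reach this height (z outside [1.5, 5.5]); Merging all regions: only the r=6.5 cylinder is present, so the union is just that shape — area = 119.50 mm². Checking containment: the cross-section at z = 6 is a subset of the cross-section at z = 1.

entirely on top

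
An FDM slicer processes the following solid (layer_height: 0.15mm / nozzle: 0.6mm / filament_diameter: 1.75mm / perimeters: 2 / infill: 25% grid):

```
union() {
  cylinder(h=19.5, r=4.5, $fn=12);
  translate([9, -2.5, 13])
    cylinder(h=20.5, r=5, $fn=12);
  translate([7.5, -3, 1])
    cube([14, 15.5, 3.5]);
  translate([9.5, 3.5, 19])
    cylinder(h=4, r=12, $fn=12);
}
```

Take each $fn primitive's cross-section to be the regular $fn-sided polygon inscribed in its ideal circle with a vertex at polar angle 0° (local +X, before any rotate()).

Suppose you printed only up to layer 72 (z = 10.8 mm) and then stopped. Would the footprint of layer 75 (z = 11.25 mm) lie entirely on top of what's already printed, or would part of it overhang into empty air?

Compare the two slices. At z = 10.8: the r=4.5 cylinder contributes a regular 12-gon of circumradius 4.5 (area = (12/2)·4.500²·sin(360°/12) = 60.75 mm²); the cylinder at (9, -2.5) does not reach this height (z outside [13, 33.5]); the cube at (7.5, -3) is absent (z outside [1, 4.5]); the cylinder at (9.5, 3.5) does not reach this height (z outside [19, 23]); Taking the union: only the r=4.5 cylinder is present, so the union is just that shape — area = 60.75 mm². At z = 11.25: the r=4.5 cylinder contributes a regular 12-gon of circumradius 4.5 (area = (12/2)·4.500²·sin(360°/12) = 60.75 mm²); the cylinder at (9, -2.5) is absent (z outside [13, 33.5]); the cube at (7.5, -3) does not reach this height (z outside [1, 4.5]); the cylinder at (9.5, 3.5) is absent (z outside [19, 23]); Merging all regions: only the r=4.5 cylinder is present, so the union is just that shape — area = 60.75 mm². Checking containment: the cross-section at z = 11.25 is a subset of the cross-section at z = 10.8.

entirely on top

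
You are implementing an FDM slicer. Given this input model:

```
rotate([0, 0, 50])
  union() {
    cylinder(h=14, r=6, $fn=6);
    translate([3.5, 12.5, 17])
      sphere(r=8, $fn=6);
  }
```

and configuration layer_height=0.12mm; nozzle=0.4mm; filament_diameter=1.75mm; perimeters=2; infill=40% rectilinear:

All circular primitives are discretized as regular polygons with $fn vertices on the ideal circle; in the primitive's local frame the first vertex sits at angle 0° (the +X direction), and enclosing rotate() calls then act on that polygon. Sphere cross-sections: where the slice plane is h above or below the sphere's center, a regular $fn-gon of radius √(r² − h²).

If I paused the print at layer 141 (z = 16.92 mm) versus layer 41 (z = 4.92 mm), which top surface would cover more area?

layer 141 (z = 16.92 mm)

Layer 141 (z = 16.92): the cylinder is absent (z outside [0, 14]); the r=8 sphere at (3.5, 12.5) slices to a regular 6-gon of circumradius 8.000 (√(r²−h²) with h=0.08 from center) (area = (6/2)·8.000²·sin(360°/6) = 166.26 mm²); Taking the union: only the r=8 sphere at (3.5, 12.5) is present, so the union is just that shape — area = 166.26 mm²; (whole slice rotated 50° about Z — lengths, areas and connectivity unchanged). So its area = 166.26 mm². Layer 41 (z = 4.92): the r=6 cylinder gives a regular 6-gon of circumradius 6 (constant along its height) (area = (6/2)·6.000²·sin(360°/6) = 93.53 mm²); the sphere at (3.5, 12.5) does not reach this height (|z−center|=12.080 > r=8); Merging all regions: only the r=6 cylinder is present, so the union is just that shape — area = 93.53 mm²; (whole slice rotated 50° about Z — lengths, areas and connectivity unchanged). So its area = 93.53 mm². Layer 141 is larger (166.26 vs 93.53 mm²).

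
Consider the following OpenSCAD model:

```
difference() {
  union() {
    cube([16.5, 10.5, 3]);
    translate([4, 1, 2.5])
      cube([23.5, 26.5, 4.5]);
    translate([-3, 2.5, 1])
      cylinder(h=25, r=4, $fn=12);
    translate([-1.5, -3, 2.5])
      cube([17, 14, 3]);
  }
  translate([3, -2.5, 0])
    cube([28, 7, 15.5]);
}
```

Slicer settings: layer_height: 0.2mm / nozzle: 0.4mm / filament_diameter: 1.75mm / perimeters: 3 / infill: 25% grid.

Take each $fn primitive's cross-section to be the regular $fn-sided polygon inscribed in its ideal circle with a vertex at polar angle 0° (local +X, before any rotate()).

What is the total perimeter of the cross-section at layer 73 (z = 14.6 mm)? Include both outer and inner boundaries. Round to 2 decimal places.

At z = 14.6 mm: the cube does not reach this height (z outside [0, 3]); the cube at (4, 1) is absent (z outside [2.5, 7]); the r=4 cylinder at (-3, 2.5) gives a regular 12-gon of circumradius 4 (constant along its height) (perimeter = 2·12·4.000·sin(180°/12) = 24.85 mm); the cube at (-1.5, -3) is not intersected at this z (z outside [2.5, 5.5]); Combining (union): only the r=4 cylinder at (-3, 2.5) is present, so the union is just that shape — boundary = 24.85 mm; the 28×7 cube at (3, -2.5) contributes its full rectangle (perimeter 70.00 mm); Taking the first minus the rest: starting from the result so far, the 28×7 cube at (3, -2.5) misses the remaining region (no effect) — boundary = 24.85 mm. Overall, the cross-section is a single solid region. Total boundary length (outer) = 24.85 mm.

24.85 mm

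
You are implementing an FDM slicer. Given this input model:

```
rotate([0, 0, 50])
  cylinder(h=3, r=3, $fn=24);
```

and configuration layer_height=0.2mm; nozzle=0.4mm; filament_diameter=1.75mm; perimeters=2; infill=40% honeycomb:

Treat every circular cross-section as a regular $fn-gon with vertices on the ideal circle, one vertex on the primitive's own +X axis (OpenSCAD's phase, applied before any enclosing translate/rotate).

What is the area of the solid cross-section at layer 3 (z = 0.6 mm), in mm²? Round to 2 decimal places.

At z = 0.6 mm: the r=3 cylinder gives a regular 24-gon of circumradius 3 (constant along its height) (area = (24/2)·3.000²·sin(360°/24) = 27.95 mm²); (whole slice rotated 50° about Z — lengths, areas and connectivity unchanged). Overall, the cross-section is a single solid region. Net area = 27.95 mm².

27.95 mm²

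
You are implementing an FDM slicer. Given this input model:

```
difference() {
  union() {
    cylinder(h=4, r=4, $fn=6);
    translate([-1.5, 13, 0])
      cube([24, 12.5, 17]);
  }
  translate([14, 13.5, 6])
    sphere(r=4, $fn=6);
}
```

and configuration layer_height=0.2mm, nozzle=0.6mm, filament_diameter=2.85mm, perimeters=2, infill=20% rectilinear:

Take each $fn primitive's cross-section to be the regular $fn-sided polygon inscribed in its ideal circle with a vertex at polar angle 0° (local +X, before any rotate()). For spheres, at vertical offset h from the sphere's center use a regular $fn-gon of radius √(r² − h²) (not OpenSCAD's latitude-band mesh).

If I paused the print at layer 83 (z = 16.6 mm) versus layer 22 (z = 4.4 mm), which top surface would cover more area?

layer 83 (z = 16.6 mm)

Layer 83 (z = 16.6): the cylinder does not reach this height (z outside [0, 4]); the cube at (-1.5, 13) is present — its section is the full 24×12.5 rectangle (area 300.00 mm²); Taking the union: only the 24×12.5 cube at (-1.5, 13) is present, so the union is just that shape — area = 300.00 mm²; the sphere at (14, 13.5) is absent (|z−center|=10.600 > r=4); Subtracting the remaining from the first: none of the subtracted shapes is present at this height, so the result so far is unchanged — area = 300.00 mm². So its area = 300.00 mm². Layer 22 (z = 4.4): the cylinder does not reach this height (z outside [0, 4]); the cube at (-1.5, 13) (footprint 24×12.5) is included at this height (area 300.00 mm²); Merging all regions: only the 24×12.5 cube at (-1.5, 13) is present, so the union is just that shape — area = 300.00 mm²; the r=4 sphere at (14, 13.5) contributes a regular 6-gon of circumradius √(4²−1.6²) = 3.666 (area = (6/2)·3.666²·sin(360°/6) = 34.92 mm²); Subtracting the remaining from the first: starting from the result so far (300.00 mm²), the r=4 sphere at (14, 13.5) partially overlaps it — only the 20.98 mm² overlap (of its 34.92 mm²) is removed, clipping the outline — area = 279.02 mm². So its area = 279.02 mm². Layer 83 is larger (300.00 vs 279.02 mm²).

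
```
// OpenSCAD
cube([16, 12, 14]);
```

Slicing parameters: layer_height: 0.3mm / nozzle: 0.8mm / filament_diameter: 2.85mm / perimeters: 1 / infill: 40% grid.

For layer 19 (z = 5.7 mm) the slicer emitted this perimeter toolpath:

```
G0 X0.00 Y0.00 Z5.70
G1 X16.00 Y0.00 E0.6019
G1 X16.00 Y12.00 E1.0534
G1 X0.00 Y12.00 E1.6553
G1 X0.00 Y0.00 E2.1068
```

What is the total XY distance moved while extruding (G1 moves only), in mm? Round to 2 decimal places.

Sum the Euclidean lengths of each G1 segment: total = 56.00 mm.

56.00 mm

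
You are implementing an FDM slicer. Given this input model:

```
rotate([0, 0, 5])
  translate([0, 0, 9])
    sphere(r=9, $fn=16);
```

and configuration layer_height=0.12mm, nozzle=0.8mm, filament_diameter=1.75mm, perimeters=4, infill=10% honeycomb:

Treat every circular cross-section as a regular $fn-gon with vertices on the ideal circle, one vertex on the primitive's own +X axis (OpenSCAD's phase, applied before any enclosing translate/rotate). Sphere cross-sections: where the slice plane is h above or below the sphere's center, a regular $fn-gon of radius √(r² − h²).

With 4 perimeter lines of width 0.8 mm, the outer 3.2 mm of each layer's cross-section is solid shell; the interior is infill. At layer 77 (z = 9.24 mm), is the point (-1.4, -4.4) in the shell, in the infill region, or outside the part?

At z = 9.24 mm: the r=9 sphere contributes a regular 16-gon of circumradius √(9²−0.24²) = 8.997; (whole slice rotated 5° about Z — lengths, areas and connectivity unchanged). Overall, the cross-section is a single solid region. Undo the 5° rotation: the query point maps to (-1.778, -4.261) in the un-rotated model frame. The nearest boundary edge runs (-6.36, -6.36)→(-3.44, -8.31); distance from the point to it = 4.29 mm. The point is inside the cross-section and 4.29 mm from the nearest boundary — more than the 3.2 mm shell width (4 × 0.8), so it's in the infill interior.

infill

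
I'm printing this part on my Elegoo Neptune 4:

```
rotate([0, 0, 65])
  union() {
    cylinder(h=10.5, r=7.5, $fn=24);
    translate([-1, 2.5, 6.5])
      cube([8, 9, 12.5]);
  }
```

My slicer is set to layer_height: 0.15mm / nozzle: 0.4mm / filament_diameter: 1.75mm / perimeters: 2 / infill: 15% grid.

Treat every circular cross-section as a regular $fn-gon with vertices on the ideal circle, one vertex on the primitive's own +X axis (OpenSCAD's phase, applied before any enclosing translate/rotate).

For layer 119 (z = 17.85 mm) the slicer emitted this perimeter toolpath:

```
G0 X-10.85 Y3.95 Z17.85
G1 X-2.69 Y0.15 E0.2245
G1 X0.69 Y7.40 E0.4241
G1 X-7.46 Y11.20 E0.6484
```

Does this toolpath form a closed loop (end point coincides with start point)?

Start point (G0): (-10.85, 3.95). End point (last G1): the path does not return to the start — open.

no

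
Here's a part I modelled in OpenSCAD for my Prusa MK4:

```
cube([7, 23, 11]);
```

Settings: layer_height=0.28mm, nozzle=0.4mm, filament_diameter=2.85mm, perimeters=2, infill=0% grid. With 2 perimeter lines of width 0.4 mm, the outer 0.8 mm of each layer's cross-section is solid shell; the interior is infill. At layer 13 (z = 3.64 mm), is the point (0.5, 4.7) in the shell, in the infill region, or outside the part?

At z = 3.64 mm: the cube is present — its section is the full 7×23 rectangle. Overall, the cross-section is a single solid region. The nearest boundary edge runs (0.00, 23.00)→(0.00, 0.00); distance from the point to it = 0.50 mm. The point is inside the cross-section, 0.50 mm from the nearest boundary — within the 0.8 mm shell band (2 × 0.4).

shell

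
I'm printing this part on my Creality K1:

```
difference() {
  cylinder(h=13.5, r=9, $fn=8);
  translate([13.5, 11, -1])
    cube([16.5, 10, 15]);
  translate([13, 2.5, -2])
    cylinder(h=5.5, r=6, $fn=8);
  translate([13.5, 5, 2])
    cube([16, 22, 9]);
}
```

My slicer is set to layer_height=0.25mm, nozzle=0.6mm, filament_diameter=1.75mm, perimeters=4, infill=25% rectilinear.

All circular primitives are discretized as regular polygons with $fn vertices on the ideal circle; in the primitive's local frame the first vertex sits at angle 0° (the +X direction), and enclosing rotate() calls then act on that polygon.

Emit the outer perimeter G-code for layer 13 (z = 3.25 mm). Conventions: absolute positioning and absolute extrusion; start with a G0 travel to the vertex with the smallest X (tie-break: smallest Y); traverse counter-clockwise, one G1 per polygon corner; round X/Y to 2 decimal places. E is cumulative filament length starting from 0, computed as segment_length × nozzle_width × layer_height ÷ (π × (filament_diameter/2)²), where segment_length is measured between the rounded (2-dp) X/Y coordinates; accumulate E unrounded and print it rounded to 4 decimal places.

At z = 3.25 mm: the r=9 cylinder contributes a regular 8-gon of circumradius 9; the cube at (13.5, 11) is present — its section is the full 16.5×10 rectangle; the r=6 cylinder at (13, 2.5) contributes a regular 8-gon of circumradius 6; the cube at (13.5, 5) (footprint 16×22) is included at this height; Taking the first minus the rest: starting from the r=9 cylinder, the 16.5×10 cube at (13.5, 11) misses the remaining region (no effect); the r=6 cylinder at (13, 2.5) partially overlaps it — only the 3.53 mm² overlap (of its 101.82 mm²) is removed, clipping the outline; the 16×22 cube at (13.5, 5) misses the remaining region (no effect) — 1 connected region. The outline is a single polygon with 10 vertices. Extrusion per mm of travel: 0.6 × 0.25 / (π × 0.875²) = 0.062363. Accumulating E over each segment gives final E = 3.4355.

G0 X-9.00 Y0.00 Z3.25
G1 X-6.36 Y-6.36 E0.4294
G1 X0.00 Y-9.00 E0.8589
G1 X6.36 Y-6.36 E1.2883
G1 X8.52 Y-1.16 E1.6395
G1 X7.00 Y2.50 E1.8866
G1 X7.48 Y3.66 E1.9649
G1 X6.36 Y6.36 E2.1472
G1 X0.00 Y9.00 E2.5766
G1 X-6.36 Y6.36 E3.0061
G1 X-9.00 Y0.00 E3.4355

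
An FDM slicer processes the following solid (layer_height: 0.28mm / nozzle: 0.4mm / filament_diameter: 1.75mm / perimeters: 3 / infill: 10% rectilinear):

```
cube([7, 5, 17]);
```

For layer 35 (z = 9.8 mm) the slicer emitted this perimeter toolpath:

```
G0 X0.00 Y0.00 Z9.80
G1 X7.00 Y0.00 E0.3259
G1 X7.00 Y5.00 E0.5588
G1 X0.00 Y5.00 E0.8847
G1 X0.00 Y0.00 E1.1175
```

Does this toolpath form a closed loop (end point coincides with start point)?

Start point (G0): (0.00, 0.00). End point (last G1): the path returns to the start — closed.

yes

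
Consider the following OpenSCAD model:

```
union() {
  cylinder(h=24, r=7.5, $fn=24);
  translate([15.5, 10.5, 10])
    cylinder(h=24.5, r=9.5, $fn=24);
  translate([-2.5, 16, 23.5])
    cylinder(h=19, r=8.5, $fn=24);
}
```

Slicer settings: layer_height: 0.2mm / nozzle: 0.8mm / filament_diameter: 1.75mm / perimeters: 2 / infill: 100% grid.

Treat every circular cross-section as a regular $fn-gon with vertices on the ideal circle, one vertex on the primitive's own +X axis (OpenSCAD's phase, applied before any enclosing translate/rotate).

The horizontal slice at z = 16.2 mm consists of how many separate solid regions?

2

At z = 16.2 mm: the r=7.5 cylinder contributes a regular 24-gon of circumradius 7.5; the r=9.5 cylinder at (15.5, 10.5) gives a regular 24-gon of circumradius 9.5 (constant along its height); the cylinder at (-2.5, 16) does not reach this height (z outside [23.5, 42.5]); Taking the union: the 2 present regions are separate (no shared area or edge), so areas and boundary lengths simply add and each stays a separate island — 2 connected regions. The result has 2 disconnected regions.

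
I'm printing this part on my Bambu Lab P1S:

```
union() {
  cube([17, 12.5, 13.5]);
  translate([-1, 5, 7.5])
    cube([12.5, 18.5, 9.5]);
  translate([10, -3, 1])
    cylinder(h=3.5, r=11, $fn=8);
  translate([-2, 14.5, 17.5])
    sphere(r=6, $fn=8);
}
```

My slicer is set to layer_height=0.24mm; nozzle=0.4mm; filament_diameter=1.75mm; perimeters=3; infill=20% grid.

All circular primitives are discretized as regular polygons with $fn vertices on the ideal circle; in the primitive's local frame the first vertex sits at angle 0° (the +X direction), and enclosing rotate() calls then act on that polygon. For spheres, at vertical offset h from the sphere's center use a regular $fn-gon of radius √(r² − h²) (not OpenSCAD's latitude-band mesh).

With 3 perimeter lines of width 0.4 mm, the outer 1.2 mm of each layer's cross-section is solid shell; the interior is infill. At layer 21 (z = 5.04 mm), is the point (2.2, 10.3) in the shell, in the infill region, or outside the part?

At z = 5.04 mm: the cube is present — its section is the full 17×12.5 rectangle; the cube at (-1, 5) does not reach this height (z outside [7.5, 17]); the cylinder at (10, -3) is not intersected at this z (z outside [1, 4.5]); the sphere at (-2, 14.5) is absent (|z−center|=12.460 > r=6); Taking the union: only the 17×12.5 cube is present, so the union is just that shape — 1 connected region. Overall, the cross-section is a single solid region. The nearest boundary edge runs (17.00, 12.50)→(0.00, 12.50); distance from the point to it = 2.20 mm. The point is inside the cross-section and 2.20 mm from the nearest boundary — more than the 1.2 mm shell width (3 × 0.4), so it's in the infill interior.

infill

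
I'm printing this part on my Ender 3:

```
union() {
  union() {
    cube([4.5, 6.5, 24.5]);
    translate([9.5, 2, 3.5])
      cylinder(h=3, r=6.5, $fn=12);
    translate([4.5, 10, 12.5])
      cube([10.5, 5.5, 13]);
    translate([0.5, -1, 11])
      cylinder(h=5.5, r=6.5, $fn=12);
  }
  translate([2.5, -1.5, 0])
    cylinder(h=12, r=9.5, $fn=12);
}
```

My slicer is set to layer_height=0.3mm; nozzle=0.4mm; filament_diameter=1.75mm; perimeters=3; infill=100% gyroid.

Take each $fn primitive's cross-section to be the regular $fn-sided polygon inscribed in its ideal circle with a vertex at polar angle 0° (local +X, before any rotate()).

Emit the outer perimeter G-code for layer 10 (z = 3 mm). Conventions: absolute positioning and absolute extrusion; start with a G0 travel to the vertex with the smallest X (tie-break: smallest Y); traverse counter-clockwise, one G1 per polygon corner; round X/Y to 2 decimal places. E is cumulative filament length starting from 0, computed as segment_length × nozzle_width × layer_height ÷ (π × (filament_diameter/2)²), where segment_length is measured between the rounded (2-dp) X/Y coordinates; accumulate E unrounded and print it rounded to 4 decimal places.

At z = 3 mm: the 4.5×6.5 cube contributes its full rectangle; the cylinder at (9.5, 2) does not reach this height (z outside [3.5, 6.5]); the cube at (4.5, 10) does not reach this height (z outside [12.5, 25.5]); the cylinder at (0.5, -1) is not intersected at this z (z outside [11, 16.5]); Combining (union): only the 4.5×6.5 cube is present, so the union is just that shape — 1 connected region; the r=9.5 cylinder at (2.5, -1.5) gives a regular 12-gon of circumradius 9.5 (constant along its height); Combining (union): that combined region lies entirely inside the r=9.5 cylinder at (2.5, -1.5), so the union is just the r=9.5 cylinder at (2.5, -1.5) — 1 connected region. The outline is a single polygon with 12 vertices. Extrusion per mm of travel: 0.4 × 0.3 / (π × 0.875²) = 0.049890. Accumulating E over each segment gives final E = 2.9446.

G0 X-7.00 Y-1.50 Z3.00
G1 X-5.73 Y-6.25 E0.2453
G1 X-2.25 Y-9.73 E0.4908
G1 X2.50 Y-11.00 E0.7361
G1 X7.25 Y-9.73 E0.9814
G1 X10.73 Y-6.25 E1.2270
G1 X12.00 Y-1.50 E1.4723
G1 X10.73 Y3.25 E1.7176
G1 X7.25 Y6.73 E1.9631
G1 X2.50 Y8.00 E2.2084
G1 X-2.25 Y6.73 E2.4537
G1 X-5.73 Y3.25 E2.6992
G1 X-7.00 Y-1.50 E2.9446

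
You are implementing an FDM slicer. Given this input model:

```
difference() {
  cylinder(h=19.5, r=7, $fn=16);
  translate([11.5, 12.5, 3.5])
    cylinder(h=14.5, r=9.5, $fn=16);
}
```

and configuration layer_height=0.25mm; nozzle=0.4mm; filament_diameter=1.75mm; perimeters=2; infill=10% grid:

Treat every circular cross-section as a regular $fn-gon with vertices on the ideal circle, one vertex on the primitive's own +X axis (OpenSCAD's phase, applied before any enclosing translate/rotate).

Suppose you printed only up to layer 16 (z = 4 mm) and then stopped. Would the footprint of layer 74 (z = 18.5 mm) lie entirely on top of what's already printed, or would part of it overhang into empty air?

Compare the two slices. At z = 4: the r=7 cylinder gives a regular 16-gon of circumradius 7 (constant along its height) (area = (16/2)·7.000²·sin(360°/16) = 150.01 mm²); the cylinder at (11.5, 12.5): section is a regular 16-gon, circumradius r=9.5 (area = (16/2)·9.500²·sin(360°/16) = 276.30 mm²); After the difference (first − rest): starting from the r=7 cylinder (150.01 mm²), the r=9.5 cylinder at (11.5, 12.5) misses the remaining region (no effect) — area = 150.01 mm². At z = 18.5: the r=7 cylinder contributes a regular 16-gon of circumradius 7 (area = (16/2)·7.000²·sin(360°/16) = 150.01 mm²); the cylinder at (11.5, 12.5) is absent (z outside [3.5, 18]); After the difference (first − rest): none of the subtracted shapes is present at this height, so the r=7 cylinder is unchanged — area = 150.01 mm². Checking containment: the cross-section at z = 18.5 is a subset of the cross-section at z = 4.

entirely on top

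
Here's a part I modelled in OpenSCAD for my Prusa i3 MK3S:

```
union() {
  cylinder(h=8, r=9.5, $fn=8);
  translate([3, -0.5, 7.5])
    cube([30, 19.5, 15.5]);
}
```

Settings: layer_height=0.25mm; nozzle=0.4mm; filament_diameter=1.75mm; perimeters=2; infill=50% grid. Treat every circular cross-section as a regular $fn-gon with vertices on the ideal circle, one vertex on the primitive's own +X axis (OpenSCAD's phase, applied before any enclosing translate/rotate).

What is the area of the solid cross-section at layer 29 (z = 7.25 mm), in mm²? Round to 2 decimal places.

255.27 mm²

At z = 7.25 mm: the r=9.5 cylinder contributes a regular 8-gon of circumradius 9.5 (area = (8/2)·9.500²·sin(360°/8) = 255.27 mm²); the cube at (3, -0.5) is not intersected at this z (z outside [7.5, 23]); Merging all regions: only the r=9.5 cylinder is present, so the union is just that shape — area = 255.27 mm². Overall, the cross-section is a single solid region. Net area = 255.27 mm².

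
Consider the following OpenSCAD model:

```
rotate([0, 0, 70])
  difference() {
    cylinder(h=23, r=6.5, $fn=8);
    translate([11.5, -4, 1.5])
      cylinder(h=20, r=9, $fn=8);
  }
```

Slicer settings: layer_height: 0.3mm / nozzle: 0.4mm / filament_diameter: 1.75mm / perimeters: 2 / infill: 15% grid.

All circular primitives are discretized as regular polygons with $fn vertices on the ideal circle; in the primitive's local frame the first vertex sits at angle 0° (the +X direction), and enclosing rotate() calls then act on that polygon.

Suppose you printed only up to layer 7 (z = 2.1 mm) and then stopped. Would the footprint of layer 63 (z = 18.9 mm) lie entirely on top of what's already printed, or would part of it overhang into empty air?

entirely on top

Compare the two slices. At z = 2.1: the cylinder: section is a regular 8-gon, circumradius r=6.5 (area = (8/2)·6.500²·sin(360°/8) = 119.50 mm²); the cylinder at (11.5, -4): section is a regular 8-gon, circumradius r=9 (area = (8/2)·9.000²·sin(360°/8) = 229.10 mm²); After the difference (first − rest): starting from the r=6.5 cylinder (119.50 mm²), the r=9 cylinder at (11.5, -4) partially overlaps it — only the 14.48 mm² overlap (of its 229.10 mm²) is removed, clipping the outline — area = 105.02 mm²; (rotated 70° about Z; rotation is an isometry so areas/perimeters/island counts are preserved). At z = 18.9: the cylinder: section is a regular 8-gon, circumradius r=6.5 (area = (8/2)·6.500²·sin(360°/8) = 119.50 mm²); the r=9 cylinder at (11.5, -4) gives a regular 8-gon of circumradius 9 (constant along its height) (area = (8/2)·9.000²·sin(360°/8) = 229.10 mm²); After the difference (first − rest): starting from the r=6.5 cylinder (119.50 mm²), the r=9 cylinder at (11.5, -4) partially overlaps it — only the 14.48 mm² overlap (of its 229.10 mm²) is removed, clipping the outline — area = 105.02 mm²; (whole slice rotated 70° about Z — lengths, areas and connectivity unchanged). Checking containment: the cross-section at z = 18.9 is a subset of the cross-section at z = 2.1.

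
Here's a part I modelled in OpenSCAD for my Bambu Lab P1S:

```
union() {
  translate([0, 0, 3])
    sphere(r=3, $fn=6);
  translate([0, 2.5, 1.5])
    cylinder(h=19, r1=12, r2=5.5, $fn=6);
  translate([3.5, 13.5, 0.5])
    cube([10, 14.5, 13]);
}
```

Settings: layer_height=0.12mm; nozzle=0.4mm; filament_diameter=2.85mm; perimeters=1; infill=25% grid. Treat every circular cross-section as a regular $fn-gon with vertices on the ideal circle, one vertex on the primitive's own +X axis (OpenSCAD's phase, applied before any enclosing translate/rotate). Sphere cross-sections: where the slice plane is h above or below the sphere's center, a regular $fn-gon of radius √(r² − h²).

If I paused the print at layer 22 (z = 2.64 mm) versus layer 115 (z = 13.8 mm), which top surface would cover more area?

Layer 22 (z = 2.64): the r=3 sphere contributes a regular 6-gon of circumradius √(3²−0.36²) = 2.978 (area = (6/2)·2.978²·sin(360°/6) = 23.05 mm²); the cone at (0, 2.5): at t=0.060 of its height the radius interpolates to r₁+(r₂−r₁)t = 11.610, giving a regular 6-gon of that circumradius (area = (6/2)·11.610²·sin(360°/6) = 350.20 mm²); the cube at (3.5, 13.5) (footprint 10×14.5) is included at this height (area 145.00 mm²); Merging all regions: the regions partially overlap — summed areas 518.25 mm² minus the doubly-counted overlap 23.05 mm² gives 495.20 mm² — area = 495.20 mm². So its area = 495.20 mm². Layer 115 (z = 13.8): the sphere is absent (|z−center|=10.800 > r=3); the cone at (0, 2.5) (r1=12→r2=5.5) has section circumradius 7.792 here — a regular 6-gon (area = (6/2)·7.792²·sin(360°/6) = 157.75 mm²); the cube at (3.5, 13.5) does not reach this height (z outside [0.5, 13.5]); Merging all regions: only the cone at (0, 2.5) is present, so the union is just that shape — area = 157.75 mm². So its area = 157.75 mm². Layer 22 is larger (495.20 vs 157.75 mm²).

layer 22 (z = 2.64 mm)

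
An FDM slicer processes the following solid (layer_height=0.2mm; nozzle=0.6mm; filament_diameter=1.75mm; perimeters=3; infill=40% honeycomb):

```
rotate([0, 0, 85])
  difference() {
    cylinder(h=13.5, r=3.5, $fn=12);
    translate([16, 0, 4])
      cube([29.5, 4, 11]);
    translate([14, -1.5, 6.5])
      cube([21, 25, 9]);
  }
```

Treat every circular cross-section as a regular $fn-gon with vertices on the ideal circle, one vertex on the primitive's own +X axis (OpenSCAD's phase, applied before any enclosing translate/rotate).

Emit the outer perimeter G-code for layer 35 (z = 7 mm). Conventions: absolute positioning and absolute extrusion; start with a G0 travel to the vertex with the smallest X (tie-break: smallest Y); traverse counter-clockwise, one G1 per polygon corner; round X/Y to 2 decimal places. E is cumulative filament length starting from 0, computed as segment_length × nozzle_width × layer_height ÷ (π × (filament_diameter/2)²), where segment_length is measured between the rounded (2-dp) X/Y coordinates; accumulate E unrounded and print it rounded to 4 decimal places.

At z = 7 mm: the r=3.5 cylinder contributes a regular 12-gon of circumradius 3.5; the cube at (16, 0) is present — its section is the full 29.5×4 rectangle; the cube at (14, -1.5) (footprint 21×25) is included at this height; Subtracting the remaining from the first: starting from the r=3.5 cylinder, the 29.5×4 cube at (16, 0) misses the remaining region (no effect); the 21×25 cube at (14, -1.5) misses the remaining region (no effect) — 1 connected region; (whole slice rotated 85° about Z — lengths, areas and connectivity unchanged). The outline is a single polygon with 12 vertices. Extrusion per mm of travel: 0.6 × 0.2 / (π × 0.875²) = 0.049890. Accumulating E over each segment gives final E = 1.0853.

G0 X-3.49 Y0.31 Z7.00
G1 X-3.17 Y-1.48 E0.0907
G1 X-2.01 Y-2.87 E0.1810
G1 X-0.31 Y-3.49 E0.2713
G1 X1.48 Y-3.17 E0.3620
G1 X2.87 Y-2.01 E0.4524
G1 X3.49 Y-0.31 E0.5426
G1 X3.17 Y1.48 E0.6334
G1 X2.01 Y2.87 E0.7237
G1 X0.31 Y3.49 E0.8140
G1 X-1.48 Y3.17 E0.9047
G1 X-2.87 Y2.01 E0.9950
G1 X-3.49 Y0.31 E1.0853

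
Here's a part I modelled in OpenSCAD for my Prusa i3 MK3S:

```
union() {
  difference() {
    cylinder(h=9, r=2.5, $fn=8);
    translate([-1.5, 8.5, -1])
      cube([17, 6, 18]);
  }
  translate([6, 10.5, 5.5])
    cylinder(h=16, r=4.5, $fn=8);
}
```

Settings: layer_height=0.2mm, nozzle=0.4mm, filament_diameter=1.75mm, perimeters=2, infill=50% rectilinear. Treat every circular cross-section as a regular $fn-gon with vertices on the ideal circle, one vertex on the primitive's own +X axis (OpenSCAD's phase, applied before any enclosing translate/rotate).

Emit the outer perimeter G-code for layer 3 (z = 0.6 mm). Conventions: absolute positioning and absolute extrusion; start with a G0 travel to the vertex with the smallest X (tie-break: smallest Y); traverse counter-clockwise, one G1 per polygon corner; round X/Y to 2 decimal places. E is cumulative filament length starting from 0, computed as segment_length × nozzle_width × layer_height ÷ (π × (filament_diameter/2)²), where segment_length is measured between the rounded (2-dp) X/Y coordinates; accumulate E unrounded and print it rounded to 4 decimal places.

At z = 0.6 mm: the r=2.5 cylinder contributes a regular 8-gon of circumradius 2.5; the cube at (-1.5, 8.5) is present — its section is the full 17×6 rectangle; Subtracting the remaining from the first: starting from the r=2.5 cylinder, the 17×6 cube at (-1.5, 8.5) misses the remaining region (no effect) — 1 connected region; the cylinder at (6, 10.5) does not reach this height (z outside [5.5, 21.5]); Combining (union): only the result so far is present, so the union is just that shape — 1 connected region. The outline is a single polygon with 8 vertices. Extrusion per mm of travel: 0.4 × 0.2 / (π × 0.875²) = 0.033260. Accumulating E over each segment gives final E = 0.5094.

G0 X-2.50 Y0.00 Z0.60
G1 X-1.77 Y-1.77 E0.0637
G1 X0.00 Y-2.50 E0.1274
G1 X1.77 Y-1.77 E0.1910
G1 X2.50 Y0.00 E0.2547
G1 X1.77 Y1.77 E0.3184
G1 X0.00 Y2.50 E0.3821
G1 X-1.77 Y1.77 E0.4458
G1 X-2.50 Y0.00 E0.5094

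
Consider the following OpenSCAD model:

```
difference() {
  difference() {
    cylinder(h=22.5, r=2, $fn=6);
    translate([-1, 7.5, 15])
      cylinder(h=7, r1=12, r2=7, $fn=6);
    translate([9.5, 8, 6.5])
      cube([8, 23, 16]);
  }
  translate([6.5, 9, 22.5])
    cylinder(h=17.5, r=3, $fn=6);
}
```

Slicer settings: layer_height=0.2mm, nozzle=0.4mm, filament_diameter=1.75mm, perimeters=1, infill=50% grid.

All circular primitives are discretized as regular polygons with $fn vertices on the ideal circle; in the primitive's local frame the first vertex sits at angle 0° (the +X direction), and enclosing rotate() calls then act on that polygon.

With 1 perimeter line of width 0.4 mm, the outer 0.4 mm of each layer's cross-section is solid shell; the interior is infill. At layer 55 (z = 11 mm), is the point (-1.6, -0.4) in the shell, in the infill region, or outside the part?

At z = 11 mm: the cylinder: section is a regular 6-gon, circumradius r=2; the cone at (-1, 7.5) is not intersected at this z (z outside [15, 22]); the 8×23 cube at (9.5, 8) contributes its full rectangle; Subtracting the remaining from the first: starting from the r=2 cylinder, the 8×23 cube at (9.5, 8) misses the remaining region (no effect) — 1 connected region; the cylinder at (6.5, 9) does not reach this height (z outside [22.5, 40]); Taking the first minus the rest: none of the subtracted shapes is present at this height, so that combined region is unchanged — 1 connected region. Overall, the cross-section is a single solid region. The nearest boundary edge runs (-1.00, -1.73)→(-2.00, 0.00); distance from the point to it = 0.15 mm. The point is inside the cross-section, 0.15 mm from the nearest boundary — within the 0.4 mm shell band (1 × 0.4).

shell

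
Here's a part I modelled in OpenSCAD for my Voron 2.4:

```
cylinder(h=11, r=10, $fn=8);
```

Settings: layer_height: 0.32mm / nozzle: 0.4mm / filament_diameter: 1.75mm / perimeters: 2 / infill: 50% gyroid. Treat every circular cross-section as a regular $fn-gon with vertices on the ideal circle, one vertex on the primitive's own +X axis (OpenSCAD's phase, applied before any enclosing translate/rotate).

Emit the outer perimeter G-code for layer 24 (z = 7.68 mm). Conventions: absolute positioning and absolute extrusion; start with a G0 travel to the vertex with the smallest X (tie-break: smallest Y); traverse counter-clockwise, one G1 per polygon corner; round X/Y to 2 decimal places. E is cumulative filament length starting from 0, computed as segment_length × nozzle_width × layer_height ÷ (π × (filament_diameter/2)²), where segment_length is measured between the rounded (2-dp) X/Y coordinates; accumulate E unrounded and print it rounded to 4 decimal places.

At z = 7.68 mm: the r=10 cylinder gives a regular 8-gon of circumradius 10 (constant along its height). The outline is a single polygon with 8 vertices. Extrusion per mm of travel: 0.4 × 0.32 / (π × 0.875²) = 0.053216. Accumulating E over each segment gives final E = 3.2581.

G0 X-10.00 Y0.00 Z7.68
G1 X-7.07 Y-7.07 E0.4073
G1 X0.00 Y-10.00 E0.8145
G1 X7.07 Y-7.07 E1.2218
G1 X10.00 Y0.00 E1.6291
G1 X7.07 Y7.07 E2.0363
G1 X0.00 Y10.00 E2.4436
G1 X-7.07 Y7.07 E2.8509
G1 X-10.00 Y0.00 E3.2581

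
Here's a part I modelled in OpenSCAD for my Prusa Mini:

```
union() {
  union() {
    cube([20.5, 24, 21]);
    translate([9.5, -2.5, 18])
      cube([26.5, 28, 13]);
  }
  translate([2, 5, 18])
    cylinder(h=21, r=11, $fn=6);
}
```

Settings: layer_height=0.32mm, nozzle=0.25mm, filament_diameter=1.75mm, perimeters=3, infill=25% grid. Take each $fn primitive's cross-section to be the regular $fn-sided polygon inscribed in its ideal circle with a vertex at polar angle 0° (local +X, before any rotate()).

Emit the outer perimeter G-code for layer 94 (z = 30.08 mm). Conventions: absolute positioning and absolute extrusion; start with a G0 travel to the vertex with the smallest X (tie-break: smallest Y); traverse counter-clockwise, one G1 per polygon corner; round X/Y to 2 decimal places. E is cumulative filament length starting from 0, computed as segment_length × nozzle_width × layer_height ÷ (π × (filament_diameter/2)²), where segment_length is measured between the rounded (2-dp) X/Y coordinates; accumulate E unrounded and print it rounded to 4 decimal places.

G0 X-9.00 Y5.00 Z30.08
G1 X-3.50 Y-4.53 E0.3660
G1 X7.50 Y-4.53 E0.7318
G1 X9.50 Y-1.06 E0.8650
G1 X9.50 Y-2.50 E0.9129
G1 X36.00 Y-2.50 E1.7943
G1 X36.00 Y25.50 E2.7256
G1 X9.50 Y25.50 E3.6070
G1 X9.50 Y11.06 E4.0873
G1 X7.50 Y14.53 E4.2205
G1 X-3.50 Y14.53 E4.5864
G1 X-9.00 Y5.00 E4.9523

At z = 30.08 mm: the cube is not intersected at this z (z outside [0, 21]); the cube at (9.5, -2.5) (footprint 26.5×28) is included at this height; Taking the union: only the 26.5×28 cube at (9.5, -2.5) is present, so the union is just that shape — 1 connected region; the cylinder at (2, 5): section is a regular 6-gon, circumradius r=11; Taking the union: the regions partially overlap (shared area 21.22 mm²), so overlapping operands fuse into one piece — 1 connected region. The outline is a single polygon with 11 vertices. Extrusion per mm of travel: 0.25 × 0.32 / (π × 0.875²) = 0.033260. Accumulating E over each segment gives final E = 4.9523.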